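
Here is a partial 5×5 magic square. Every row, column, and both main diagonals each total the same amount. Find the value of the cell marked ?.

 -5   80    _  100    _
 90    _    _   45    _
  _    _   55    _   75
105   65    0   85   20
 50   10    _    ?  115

Row 4 is complete and sums to 275; that is the magic constant.
Column 1 must total 275; the given cells sum to 240, so (3,1) = 35.
From main diagonal, 275 − (-5 + 55 + 85 + 115) gives (2,2) = 25.
Anti-diagonal: 45 + 55 + 65 + 50 + ? = 275, so (1,5) = 60.
Row 1 must total 275; the given cells sum to 235, so (1,3) = 40.
Column 2 needs 275; the known cells sum to 180, so (3,2) = 95.
Using column 5: 60 + 75 + 20 + 115 + ? → (2,5) = 275 − 270 = 5.
Row 2: 90 + 25 + 45 + 5 + ? = 275, so (2,3) = 110.
Row 3: 35 + 95 + 55 + 75 + ? = 275, so (3,4) = 15.
The remaining cell in column 3 is (5,3) = 275 − 205 = 70.
The remaining cell in column 4 is (5,4) = 275 − 245 = 30.

30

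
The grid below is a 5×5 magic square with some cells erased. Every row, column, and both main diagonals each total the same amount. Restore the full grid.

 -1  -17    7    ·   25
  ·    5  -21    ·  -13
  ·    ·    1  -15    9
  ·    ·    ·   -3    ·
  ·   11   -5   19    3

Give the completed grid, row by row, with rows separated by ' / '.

Main diagonal is already complete: -1 + 5 + 1 + -3 + 3 = 5, so that is the magic constant.
Using row 1: -1 + (-17) + 7 + 25 + ? → (1,4) = 5 − 14 = -9.
The remaining cell in row 5 is (5,1) = 5 − 28 = -23.
Using column 3: 7 + (-21) + 1 + (-5) + ? → (4,3) = 5 − (-18) = 23.
The remaining cell in column 4 is (2,4) = 5 − (-8) = 13.
Column 5: 25 + (-13) + 9 + 3 + ? = 5, so (4,5) = -19.
From anti-diagonal, 5 − (25 + 13 + 1 + (-23)) gives (4,2) = -11.
Using row 2: 5 + (-21) + 13 + (-13) + ? → (2,1) = 5 − (-16) = 21.
Row 4 needs 5; the known cells sum to -10, so (4,1) = 15.
Column 1 needs 5; the known cells sum to 12, so (3,1) = -7.
Using column 2: -17 + 5 + (-11) + 11 + ? → (3,2) = 5 − (-12) = 17.

-1 -17 7 -9 25 / 21 5 -21 13 -13 / -7 17 1 -15 9 / 15 -11 23 -3 -19 / -23 11 -5 19 3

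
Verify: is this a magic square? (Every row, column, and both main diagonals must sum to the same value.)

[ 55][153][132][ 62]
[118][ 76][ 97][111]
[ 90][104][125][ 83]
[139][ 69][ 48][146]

Row 1: 55 + 153 + 132 + 62 = 402.
Row 2: 118 + 76 + 97 + 111 = 402.
Row 3: 90 + 104 + 125 + 83 = 402.
Row 4: 139 + 69 + 48 + 146 = 402.
Column 1: 55 + 118 + 90 + 139 = 402.
Column 2: 153 + 76 + 104 + 69 = 402.
Column 3: 132 + 97 + 125 + 48 = 402.
Column 4: 62 + 111 + 83 + 146 = 402.
Main diagonal: 55 + 76 + 125 + 146 = 402.
Anti-diagonal: 62 + 97 + 104 + 139 = 402.
All lines sum to 402.

Yes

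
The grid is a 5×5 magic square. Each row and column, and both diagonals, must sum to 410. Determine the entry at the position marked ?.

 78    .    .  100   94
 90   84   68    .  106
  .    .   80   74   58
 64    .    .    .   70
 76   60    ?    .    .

104

From row 2, 410 − (90 + 84 + 68 + 106) gives (2,4) = 62.
Column 1 must total 410; the given cells sum to 308, so (3,1) = 102.
Column 5 must total 410; the given cells sum to 328, so (5,5) = 82.
From main diagonal, 410 − (78 + 84 + 80 + 82) gives (4,4) = 86.
Anti-diagonal needs 410; the known cells sum to 312, so (4,2) = 98.
Row 3 needs 410; the known cells sum to 314, so (3,2) = 96.
Row 4 needs 410; the known cells sum to 318, so (4,3) = 92.
Column 2 needs 410; the known cells sum to 338, so (1,2) = 72.
From column 4, 410 − (100 + 62 + 74 + 86) gives (5,4) = 88.
Row 1 must total 410; the given cells sum to 344, so (1,3) = 66.
Row 5: 76 + 60 + 88 + 82 + ? = 410, so (5,3) = 104.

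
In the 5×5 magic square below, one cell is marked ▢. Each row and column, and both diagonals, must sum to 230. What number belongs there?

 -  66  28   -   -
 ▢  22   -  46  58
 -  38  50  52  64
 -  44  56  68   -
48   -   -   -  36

70

The remaining cell in row 3 is (3,1) = 230 − 204 = 26.
Column 2 must total 230; the given cells sum to 170, so (5,2) = 60.
From main diagonal, 230 − (22 + 50 + 68 + 36) gives (1,1) = 54.
Using anti-diagonal: 46 + 50 + 44 + 48 + ? → (1,5) = 230 − 188 = 42.
Using row 1: 54 + 66 + 28 + 42 + ? → (1,4) = 230 − 190 = 40.
Column 4: 40 + 46 + 52 + 68 + ? = 230, so (5,4) = 24.
Column 5 must total 230; the given cells sum to 200, so (4,5) = 30.
Row 4 needs 230; the known cells sum to 198, so (4,1) = 32.
Using row 5: 48 + 60 + 24 + 36 + ? → (5,3) = 230 − 168 = 62.
Column 1 must total 230; the given cells sum to 160, so (2,1) = 70.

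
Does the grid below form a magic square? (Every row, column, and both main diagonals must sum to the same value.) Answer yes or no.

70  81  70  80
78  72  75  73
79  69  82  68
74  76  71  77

No — column 1 sums to 301 but row 4 sums to 298.

Row 1: 70 + 81 + 70 + 80 = 301.
Row 2: 78 + 72 + 75 + 73 = 298.
Row 3: 79 + 69 + 82 + 68 = 298.
Row 4: 74 + 76 + 71 + 77 = 298.
Column 1: 70 + 78 + 79 + 74 = 301.
Column 2: 81 + 72 + 69 + 76 = 298.
Column 3: 70 + 75 + 82 + 71 = 298.
Column 4: 80 + 73 + 68 + 77 = 298.
Main diagonal: 70 + 72 + 82 + 77 = 301.
Anti-diagonal: 80 + 75 + 69 + 74 = 298.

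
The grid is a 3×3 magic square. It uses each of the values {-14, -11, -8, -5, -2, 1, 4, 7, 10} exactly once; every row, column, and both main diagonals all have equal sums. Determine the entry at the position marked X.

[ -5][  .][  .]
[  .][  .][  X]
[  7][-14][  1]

4

The 9 entries sum to -18, so each line sums to -18/3 = -6.
Column 1 needs -6; the known cells sum to 2, so (2,1) = -8.
Using main diagonal: -5 + 1 + ? → (2,2) = -6 − (-4) = -2.
Anti-diagonal must total -6; the given cells sum to 5, so (1,3) = -11.
Row 1: -5 + (-11) + ? = -6, so (1,2) = 10.
From row 2, -6 − (-8 + (-2)) gives (2,3) = 4.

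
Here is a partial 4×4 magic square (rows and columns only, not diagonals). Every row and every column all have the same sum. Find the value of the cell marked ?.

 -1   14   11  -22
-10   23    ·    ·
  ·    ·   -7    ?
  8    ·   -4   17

20

Row 1 is complete and sums to 2; that is the magic constant.
From row 4, 2 − (8 + (-4) + 17) gives (4,2) = -19.
From column 1, 2 − (-1 + (-10) + 8) gives (3,1) = 5.
Column 2 must total 2; the given cells sum to 18, so (3,2) = -16.
From column 3, 2 − (11 + (-7) + (-4)) gives (2,3) = 2.
From row 2, 2 − (-10 + 23 + 2) gives (2,4) = -13.
Row 3: 5 + (-16) + (-7) + ? = 2, so (3,4) = 20.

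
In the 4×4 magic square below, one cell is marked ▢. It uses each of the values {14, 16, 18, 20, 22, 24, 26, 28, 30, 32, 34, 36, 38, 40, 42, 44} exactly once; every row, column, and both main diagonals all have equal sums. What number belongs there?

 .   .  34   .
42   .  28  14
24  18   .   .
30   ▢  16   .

The 16 entries sum to 464, so each line sums to 464/4 = 116.
Using row 2: 42 + 28 + 14 + ? → (2,2) = 116 − 84 = 32.
Column 1 must total 116; the given cells sum to 96, so (1,1) = 20.
Column 3 needs 116; the known cells sum to 78, so (3,3) = 38.
Main diagonal needs 116; the known cells sum to 90, so (4,4) = 26.
Anti-diagonal needs 116; the known cells sum to 76, so (1,4) = 40.
From row 1, 116 − (20 + 34 + 40) gives (1,2) = 22.
Row 3 must total 116; the given cells sum to 80, so (3,4) = 36.
Using row 4: 30 + 16 + 26 + ? → (4,2) = 116 − 72 = 44.

44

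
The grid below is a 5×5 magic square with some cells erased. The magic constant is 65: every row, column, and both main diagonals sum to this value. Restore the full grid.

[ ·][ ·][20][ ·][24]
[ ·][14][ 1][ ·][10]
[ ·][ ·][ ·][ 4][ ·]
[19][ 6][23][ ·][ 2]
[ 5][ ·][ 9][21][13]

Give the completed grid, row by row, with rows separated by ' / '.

11 3 20 7 24 / 22 14 1 18 10 / 8 25 12 4 16 / 19 6 23 15 2 / 5 17 9 21 13

Row 4 must total 65; the given cells sum to 50, so (4,4) = 15.
Row 5 needs 65; the known cells sum to 48, so (5,2) = 17.
From column 3, 65 − (20 + 1 + 23 + 9) gives (3,3) = 12.
Using column 5: 24 + 10 + 2 + 13 + ? → (3,5) = 65 − 49 = 16.
Main diagonal needs 65; the known cells sum to 54, so (1,1) = 11.
Anti-diagonal needs 65; the known cells sum to 47, so (2,4) = 18.
Row 2 needs 65; the known cells sum to 43, so (2,1) = 22.
Using column 1: 11 + 22 + 19 + 5 + ? → (3,1) = 65 − 57 = 8.
Column 4: 18 + 4 + 15 + 21 + ? = 65, so (1,4) = 7.
Row 1: 11 + 20 + 7 + 24 + ? = 65, so (1,2) = 3.
The remaining cell in row 3 is (3,2) = 65 − 40 = 25.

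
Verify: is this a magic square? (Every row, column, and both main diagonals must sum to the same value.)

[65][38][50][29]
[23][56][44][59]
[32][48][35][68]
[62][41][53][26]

Row 1: 65 + 38 + 50 + 29 = 182.
Row 2: 23 + 56 + 44 + 59 = 182.
Row 3: 32 + 48 + 35 + 68 = 183.
Row 4: 62 + 41 + 53 + 26 = 182.
Column 1: 65 + 23 + 32 + 62 = 182.
Column 2: 38 + 56 + 48 + 41 = 183.
Column 3: 50 + 44 + 35 + 53 = 182.
Column 4: 29 + 59 + 68 + 26 = 182.
Main diagonal: 65 + 56 + 35 + 26 = 182.
Anti-diagonal: 29 + 44 + 48 + 62 = 183.

No — column 1 sums to 182 but column 2 sums to 183.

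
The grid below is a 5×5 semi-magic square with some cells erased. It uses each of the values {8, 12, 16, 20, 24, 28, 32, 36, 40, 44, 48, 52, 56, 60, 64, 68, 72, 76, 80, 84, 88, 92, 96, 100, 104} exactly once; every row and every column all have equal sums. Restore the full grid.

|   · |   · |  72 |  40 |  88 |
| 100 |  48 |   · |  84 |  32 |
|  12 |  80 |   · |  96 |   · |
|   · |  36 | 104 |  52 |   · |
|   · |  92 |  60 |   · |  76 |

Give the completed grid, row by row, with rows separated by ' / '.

56 24 72 40 88 / 100 48 16 84 32 / 12 80 28 96 64 / 68 36 104 52 20 / 44 92 60 8 76

The 25 entries sum to 1400, so each line sums to 1400/5 = 280.
From row 2, 280 − (100 + 48 + 84 + 32) gives (2,3) = 16.
Using column 2: 48 + 80 + 36 + 92 + ? → (1,2) = 280 − 256 = 24.
The remaining cell in column 3 is (3,3) = 280 − 252 = 28.
Using column 4: 40 + 84 + 96 + 52 + ? → (5,4) = 280 − 272 = 8.
The remaining cell in row 1 is (1,1) = 280 − 224 = 56.
Row 3 must total 280; the given cells sum to 216, so (3,5) = 64.
From row 5, 280 − (92 + 60 + 8 + 76) gives (5,1) = 44.
Using column 1: 56 + 100 + 12 + 44 + ? → (4,1) = 280 − 212 = 68.
Column 5 must total 280; the given cells sum to 260, so (4,5) = 20.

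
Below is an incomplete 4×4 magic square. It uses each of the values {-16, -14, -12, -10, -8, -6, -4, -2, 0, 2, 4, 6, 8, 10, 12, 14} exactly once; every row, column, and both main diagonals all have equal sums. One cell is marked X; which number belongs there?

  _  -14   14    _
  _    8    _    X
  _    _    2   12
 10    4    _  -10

The 16 entries sum to -16, so each line sums to -16/4 = -4.
Row 4 needs -4; the known cells sum to 4, so (4,3) = -8.
Column 2: -14 + 8 + 4 + ? = -4, so (3,2) = -2.
Column 3: 14 + 2 + (-8) + ? = -4, so (2,3) = -12.
Main diagonal must total -4; the given cells sum to 0, so (1,1) = -4.
The remaining cell in anti-diagonal is (1,4) = -4 − (-4) = 0.
The remaining cell in row 3 is (3,1) = -4 − 12 = -16.
Column 1 needs -4; the known cells sum to -10, so (2,1) = 6.
Column 4 needs -4; the known cells sum to 2, so (2,4) = -6.

-6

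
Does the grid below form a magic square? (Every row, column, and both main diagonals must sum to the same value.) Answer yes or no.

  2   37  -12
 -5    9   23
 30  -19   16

Row 1: 2 + 37 + (-12) = 27.
Row 2: -5 + 9 + 23 = 27.
Row 3: 30 + (-19) + 16 = 27.
Column 1: 2 + (-5) + 30 = 27.
Column 2: 37 + 9 + (-19) = 27.
Column 3: -12 + 23 + 16 = 27.
Main diagonal: 2 + 9 + 16 = 27.
Anti-diagonal: -12 + 9 + 30 = 27.
All lines sum to 27.

Yes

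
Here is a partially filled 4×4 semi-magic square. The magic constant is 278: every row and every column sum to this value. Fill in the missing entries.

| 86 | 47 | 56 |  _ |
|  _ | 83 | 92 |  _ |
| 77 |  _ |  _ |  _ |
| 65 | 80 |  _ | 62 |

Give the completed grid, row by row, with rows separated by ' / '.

The remaining cell in row 1 is (1,4) = 278 − 189 = 89.
Row 4: 65 + 80 + 62 + ? = 278, so (4,3) = 71.
From column 1, 278 − (86 + 77 + 65) gives (2,1) = 50.
Column 2 needs 278; the known cells sum to 210, so (3,2) = 68.
From column 3, 278 − (56 + 92 + 71) gives (3,3) = 59.
Row 2 must total 278; the given cells sum to 225, so (2,4) = 53.
Row 3: 77 + 68 + 59 + ? = 278, so (3,4) = 74.

86 47 56 89 / 50 83 92 53 / 77 68 59 74 / 65 80 71 62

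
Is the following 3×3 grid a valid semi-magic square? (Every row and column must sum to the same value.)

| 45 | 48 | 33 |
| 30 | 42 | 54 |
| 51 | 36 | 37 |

Row 1: 45 + 48 + 33 = 126.
Row 2: 30 + 42 + 54 = 126.
Row 3: 51 + 36 + 37 = 124.
Column 1: 45 + 30 + 51 = 126.
Column 2: 48 + 42 + 36 = 126.
Column 3: 33 + 54 + 37 = 124.

No — row 3 sums to 124 but row 1 sums to 126.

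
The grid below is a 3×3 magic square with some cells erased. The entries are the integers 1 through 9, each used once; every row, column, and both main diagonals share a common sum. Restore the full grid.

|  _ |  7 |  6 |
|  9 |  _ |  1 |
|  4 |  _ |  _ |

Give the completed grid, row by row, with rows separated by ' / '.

2 7 6 / 9 5 1 / 4 3 8

The entries are 1 through 9, which sum to 45, so each line sums to 45/3 = 15.
Using row 1: 7 + 6 + ? → (1,1) = 15 − 13 = 2.
Using row 2: 9 + 1 + ? → (2,2) = 15 − 10 = 5.
Using column 2: 7 + 5 + ? → (3,2) = 15 − 12 = 3.
Column 3: 6 + 1 + ? = 15, so (3,3) = 8.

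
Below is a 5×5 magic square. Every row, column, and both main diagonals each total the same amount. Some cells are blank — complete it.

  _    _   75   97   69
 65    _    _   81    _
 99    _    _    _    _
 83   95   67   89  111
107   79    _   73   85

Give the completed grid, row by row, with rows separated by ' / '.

Row 4 is already complete: 83 + 95 + 67 + 89 + 111 = 445, so that is the magic constant.
The remaining cell in row 5 is (5,3) = 445 − 344 = 101.
From column 1, 445 − (65 + 99 + 83 + 107) gives (1,1) = 91.
Column 4: 97 + 81 + 89 + 73 + ? = 445, so (3,4) = 105.
Anti-diagonal: 69 + 81 + 95 + 107 + ? = 445, so (3,3) = 93.
Row 1 must total 445; the given cells sum to 332, so (1,2) = 113.
From column 3, 445 − (75 + 93 + 67 + 101) gives (2,3) = 109.
The remaining cell in main diagonal is (2,2) = 445 − 358 = 87.
Using row 2: 65 + 87 + 109 + 81 + ? → (2,5) = 445 − 342 = 103.
Column 2: 113 + 87 + 95 + 79 + ? = 445, so (3,2) = 71.
From column 5, 445 − (69 + 103 + 111 + 85) gives (3,5) = 77.

91 113 75 97 69 / 65 87 109 81 103 / 99 71 93 105 77 / 83 95 67 89 111 / 107 79 101 73 85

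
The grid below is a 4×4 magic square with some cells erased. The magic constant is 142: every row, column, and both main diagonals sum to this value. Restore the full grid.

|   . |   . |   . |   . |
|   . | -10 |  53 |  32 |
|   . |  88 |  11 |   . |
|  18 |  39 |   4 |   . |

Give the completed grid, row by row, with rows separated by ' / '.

From row 2, 142 − (-10 + 53 + 32) gives (2,1) = 67.
Row 4 needs 142; the known cells sum to 61, so (4,4) = 81.
Using column 2: -10 + 88 + 39 + ? → (1,2) = 142 − 117 = 25.
From column 3, 142 − (53 + 11 + 4) gives (1,3) = 74.
From main diagonal, 142 − (-10 + 11 + 81) gives (1,1) = 60.
From anti-diagonal, 142 − (53 + 88 + 18) gives (1,4) = -17.
From column 1, 142 − (60 + 67 + 18) gives (3,1) = -3.
The remaining cell in column 4 is (3,4) = 142 − 96 = 46.

60 25 74 -17 / 67 -10 53 32 / -3 88 11 46 / 18 39 4 81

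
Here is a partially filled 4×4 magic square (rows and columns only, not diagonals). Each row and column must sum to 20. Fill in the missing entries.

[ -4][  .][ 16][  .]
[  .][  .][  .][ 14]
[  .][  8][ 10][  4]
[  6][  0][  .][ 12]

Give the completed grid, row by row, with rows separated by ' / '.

From row 3, 20 − (8 + 10 + 4) gives (3,1) = -2.
The remaining cell in row 4 is (4,3) = 20 − 18 = 2.
Using column 1: -4 + (-2) + 6 + ? → (2,1) = 20 − 0 = 20.
Column 3: 16 + 10 + 2 + ? = 20, so (2,3) = -8.
From column 4, 20 − (14 + 4 + 12) gives (1,4) = -10.
Row 1: -4 + 16 + (-10) + ? = 20, so (1,2) = 18.
Using row 2: 20 + (-8) + 14 + ? → (2,2) = 20 − 26 = -6.

-4 18 16 -10 / 20 -6 -8 14 / -2 8 10 4 / 6 0 2 12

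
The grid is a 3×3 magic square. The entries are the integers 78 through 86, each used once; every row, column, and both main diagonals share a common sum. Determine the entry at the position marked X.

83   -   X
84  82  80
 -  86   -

85

The entries are 78 through 86, which sum to 738, so each line sums to 738/3 = 246.
Column 1: 83 + 84 + ? = 246, so (3,1) = 79.
Column 2: 82 + 86 + ? = 246, so (1,2) = 78.
Main diagonal must total 246; the given cells sum to 165, so (3,3) = 81.
Anti-diagonal: 82 + 79 + ? = 246, so (1,3) = 85.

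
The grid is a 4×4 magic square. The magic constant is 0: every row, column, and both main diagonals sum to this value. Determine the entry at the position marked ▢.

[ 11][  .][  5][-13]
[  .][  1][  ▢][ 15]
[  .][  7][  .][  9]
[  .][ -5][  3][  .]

-7

Using row 1: 11 + 5 + (-13) + ? → (1,2) = 0 − 3 = -3.
Column 4 must total 0; the given cells sum to 11, so (4,4) = -11.
From main diagonal, 0 − (11 + 1 + (-11)) gives (3,3) = -1.
Row 3 needs 0; the known cells sum to 15, so (3,1) = -15.
From row 4, 0 − (-5 + 3 + (-11)) gives (4,1) = 13.
The remaining cell in column 1 is (2,1) = 0 − 9 = -9.
Column 3 must total 0; the given cells sum to 7, so (2,3) = -7.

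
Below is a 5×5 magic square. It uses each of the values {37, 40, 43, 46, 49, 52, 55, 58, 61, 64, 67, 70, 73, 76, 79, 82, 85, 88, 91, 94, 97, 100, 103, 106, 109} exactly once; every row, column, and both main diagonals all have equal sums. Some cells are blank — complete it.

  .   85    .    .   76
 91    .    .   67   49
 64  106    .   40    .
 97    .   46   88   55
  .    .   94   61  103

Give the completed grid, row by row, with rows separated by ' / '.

The 25 entries sum to 1825, so each line sums to 1825/5 = 365.
Using row 4: 97 + 46 + 88 + 55 + ? → (4,2) = 365 − 286 = 79.
Using column 4: 67 + 40 + 88 + 61 + ? → (1,4) = 365 − 256 = 109.
From column 5, 365 − (76 + 49 + 55 + 103) gives (3,5) = 82.
Row 3 must total 365; the given cells sum to 292, so (3,3) = 73.
Using anti-diagonal: 76 + 67 + 73 + 79 + ? → (5,1) = 365 − 295 = 70.
From row 5, 365 − (70 + 94 + 61 + 103) gives (5,2) = 37.
The remaining cell in column 1 is (1,1) = 365 − 322 = 43.
Column 2 needs 365; the known cells sum to 307, so (2,2) = 58.
The remaining cell in row 1 is (1,3) = 365 − 313 = 52.
From row 2, 365 − (91 + 58 + 67 + 49) gives (2,3) = 100.

43 85 52 109 76 / 91 58 100 67 49 / 64 106 73 40 82 / 97 79 46 88 55 / 70 37 94 61 103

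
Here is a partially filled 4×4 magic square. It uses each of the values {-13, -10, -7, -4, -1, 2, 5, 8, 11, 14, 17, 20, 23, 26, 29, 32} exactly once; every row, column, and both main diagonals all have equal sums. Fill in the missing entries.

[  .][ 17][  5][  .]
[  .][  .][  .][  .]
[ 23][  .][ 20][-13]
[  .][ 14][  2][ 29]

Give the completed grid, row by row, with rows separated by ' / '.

The 16 entries sum to 152, so each line sums to 152/4 = 38.
Row 3 must total 38; the given cells sum to 30, so (3,2) = 8.
The remaining cell in row 4 is (4,1) = 38 − 45 = -7.
Column 2 must total 38; the given cells sum to 39, so (2,2) = -1.
Using column 3: 5 + 20 + 2 + ? → (2,3) = 38 − 27 = 11.
From main diagonal, 38 − (-1 + 20 + 29) gives (1,1) = -10.
Anti-diagonal needs 38; the known cells sum to 12, so (1,4) = 26.
Column 1 needs 38; the known cells sum to 6, so (2,1) = 32.
Using column 4: 26 + (-13) + 29 + ? → (2,4) = 38 − 42 = -4.

-10 17 5 26 / 32 -1 11 -4 / 23 8 20 -13 / -7 14 2 29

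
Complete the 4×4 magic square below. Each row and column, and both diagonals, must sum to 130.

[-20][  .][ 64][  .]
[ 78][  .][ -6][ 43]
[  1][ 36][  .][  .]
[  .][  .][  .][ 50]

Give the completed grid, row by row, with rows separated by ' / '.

Row 2 needs 130; the known cells sum to 115, so (2,2) = 15.
From column 1, 130 − (-20 + 78 + 1) gives (4,1) = 71.
From main diagonal, 130 − (-20 + 15 + 50) gives (3,3) = 85.
Anti-diagonal: -6 + 36 + 71 + ? = 130, so (1,4) = 29.
Using row 1: -20 + 64 + 29 + ? → (1,2) = 130 − 73 = 57.
The remaining cell in row 3 is (3,4) = 130 − 122 = 8.
Column 2 needs 130; the known cells sum to 108, so (4,2) = 22.
Using column 3: 64 + (-6) + 85 + ? → (4,3) = 130 − 143 = -13.

-20 57 64 29 / 78 15 -6 43 / 1 36 85 8 / 71 22 -13 50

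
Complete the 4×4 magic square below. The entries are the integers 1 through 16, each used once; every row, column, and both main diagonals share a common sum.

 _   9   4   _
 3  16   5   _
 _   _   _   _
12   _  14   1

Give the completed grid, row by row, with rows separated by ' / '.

The entries are 1 through 16, which sum to 136, so each line sums to 136/4 = 34.
Row 2 must total 34; the given cells sum to 24, so (2,4) = 10.
Row 4: 12 + 14 + 1 + ? = 34, so (4,2) = 7.
Column 2: 9 + 16 + 7 + ? = 34, so (3,2) = 2.
Using column 3: 4 + 5 + 14 + ? → (3,3) = 34 − 23 = 11.
The remaining cell in main diagonal is (1,1) = 34 − 28 = 6.
Anti-diagonal: 5 + 2 + 12 + ? = 34, so (1,4) = 15.
From column 1, 34 − (6 + 3 + 12) gives (3,1) = 13.
Using column 4: 15 + 10 + 1 + ? → (3,4) = 34 − 26 = 8.

6 9 4 15 / 3 16 5 10 / 13 2 11 8 / 12 7 14 1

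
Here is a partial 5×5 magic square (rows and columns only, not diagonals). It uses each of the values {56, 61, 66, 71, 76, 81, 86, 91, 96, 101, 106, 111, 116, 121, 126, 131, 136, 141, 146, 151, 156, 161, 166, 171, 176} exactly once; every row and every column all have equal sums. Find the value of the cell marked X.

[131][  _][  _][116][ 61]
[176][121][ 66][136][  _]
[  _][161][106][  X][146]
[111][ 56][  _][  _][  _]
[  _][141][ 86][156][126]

76

The 25 entries sum to 2900, so each line sums to 2900/5 = 580.
From row 2, 580 − (176 + 121 + 66 + 136) gives (2,5) = 81.
Row 5 needs 580; the known cells sum to 509, so (5,1) = 71.
Column 1: 131 + 176 + 111 + 71 + ? = 580, so (3,1) = 91.
The remaining cell in column 2 is (1,2) = 580 − 479 = 101.
The remaining cell in column 5 is (4,5) = 580 − 414 = 166.
Using row 1: 131 + 101 + 116 + 61 + ? → (1,3) = 580 − 409 = 171.
Row 3 needs 580; the known cells sum to 504, so (3,4) = 76.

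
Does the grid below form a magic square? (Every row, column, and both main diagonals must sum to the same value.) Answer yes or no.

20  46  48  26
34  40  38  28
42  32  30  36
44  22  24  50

Yes

Row 1: 20 + 46 + 48 + 26 = 140.
Row 2: 34 + 40 + 38 + 28 = 140.
Row 3: 42 + 32 + 30 + 36 = 140.
Row 4: 44 + 22 + 24 + 50 = 140.
Column 1: 20 + 34 + 42 + 44 = 140.
Column 2: 46 + 40 + 32 + 22 = 140.
Column 3: 48 + 38 + 30 + 24 = 140.
Column 4: 26 + 28 + 36 + 50 = 140.
Main diagonal: 20 + 40 + 30 + 50 = 140.
Anti-diagonal: 26 + 38 + 32 + 44 = 140.
All lines sum to 140.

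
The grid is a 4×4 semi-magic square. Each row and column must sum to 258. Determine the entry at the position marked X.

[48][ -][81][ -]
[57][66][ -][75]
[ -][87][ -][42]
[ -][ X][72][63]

The remaining cell in row 2 is (2,3) = 258 − 198 = 60.
The remaining cell in column 3 is (3,3) = 258 − 213 = 45.
Column 4 needs 258; the known cells sum to 180, so (1,4) = 78.
Using row 1: 48 + 81 + 78 + ? → (1,2) = 258 − 207 = 51.
The remaining cell in row 3 is (3,1) = 258 − 174 = 84.
Column 1 needs 258; the known cells sum to 189, so (4,1) = 69.
Column 2 must total 258; the given cells sum to 204, so (4,2) = 54.

54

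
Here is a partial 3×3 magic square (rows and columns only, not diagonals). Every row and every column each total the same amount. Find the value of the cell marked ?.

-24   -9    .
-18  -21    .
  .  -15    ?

-27

Column 2 is complete and sums to -45; that is the magic constant.
Row 1 needs -45; the known cells sum to -33, so (1,3) = -12.
The remaining cell in row 2 is (2,3) = -45 − (-39) = -6.
The remaining cell in column 1 is (3,1) = -45 − (-42) = -3.
Column 3 must total -45; the given cells sum to -18, so (3,3) = -27.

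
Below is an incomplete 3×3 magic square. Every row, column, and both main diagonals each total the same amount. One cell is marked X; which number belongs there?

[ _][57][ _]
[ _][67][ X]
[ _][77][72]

47

Column 2 is complete and sums to 201; that is the magic constant.
The remaining cell in row 3 is (3,1) = 201 − 149 = 52.
Main diagonal needs 201; the known cells sum to 139, so (1,1) = 62.
Anti-diagonal must total 201; the given cells sum to 119, so (1,3) = 82.
From column 1, 201 − (62 + 52) gives (2,1) = 87.
Column 3: 82 + 72 + ? = 201, so (2,3) = 47.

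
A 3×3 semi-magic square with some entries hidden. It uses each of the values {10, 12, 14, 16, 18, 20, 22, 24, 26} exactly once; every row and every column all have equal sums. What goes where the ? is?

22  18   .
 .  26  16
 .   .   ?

24

The 9 entries sum to 162, so each line sums to 162/3 = 54.
Using row 1: 22 + 18 + ? → (1,3) = 54 − 40 = 14.
Using row 2: 26 + 16 + ? → (2,1) = 54 − 42 = 12.
Using column 1: 22 + 12 + ? → (3,1) = 54 − 34 = 20.
Column 2: 18 + 26 + ? = 54, so (3,2) = 10.
Column 3: 14 + 16 + ? = 54, so (3,3) = 24.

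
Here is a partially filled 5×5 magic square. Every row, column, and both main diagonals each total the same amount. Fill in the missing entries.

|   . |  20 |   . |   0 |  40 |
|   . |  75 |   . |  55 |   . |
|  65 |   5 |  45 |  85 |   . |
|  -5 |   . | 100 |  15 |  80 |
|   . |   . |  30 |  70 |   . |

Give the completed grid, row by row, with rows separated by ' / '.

Column 4 is already complete: 0 + 55 + 85 + 15 + 70 = 225, so that is the magic constant.
Row 3 needs 225; the known cells sum to 200, so (3,5) = 25.
Row 4 needs 225; the known cells sum to 190, so (4,2) = 35.
Column 2: 20 + 75 + 5 + 35 + ? = 225, so (5,2) = 90.
Using anti-diagonal: 40 + 55 + 45 + 35 + ? → (5,1) = 225 − 175 = 50.
Using row 5: 50 + 90 + 30 + 70 + ? → (5,5) = 225 − 240 = -15.
Using column 5: 40 + 25 + 80 + (-15) + ? → (2,5) = 225 − 130 = 95.
Main diagonal needs 225; the known cells sum to 120, so (1,1) = 105.
Using row 1: 105 + 20 + 0 + 40 + ? → (1,3) = 225 − 165 = 60.
From column 1, 225 − (105 + 65 + (-5) + 50) gives (2,1) = 10.
Column 3: 60 + 45 + 100 + 30 + ? = 225, so (2,3) = -10.

105 20 60 0 40 / 10 75 -10 55 95 / 65 5 45 85 25 / -5 35 100 15 80 / 50 90 30 70 -15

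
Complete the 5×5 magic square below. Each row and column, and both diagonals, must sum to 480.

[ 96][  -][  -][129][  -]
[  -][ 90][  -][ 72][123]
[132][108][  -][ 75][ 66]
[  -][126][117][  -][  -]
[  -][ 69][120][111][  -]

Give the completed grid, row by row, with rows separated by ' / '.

96 87 63 129 105 / 114 90 81 72 123 / 132 108 99 75 66 / 60 126 117 93 84 / 78 69 120 111 102

Row 3 must total 480; the given cells sum to 381, so (3,3) = 99.
Using column 2: 90 + 108 + 126 + 69 + ? → (1,2) = 480 − 393 = 87.
Using column 4: 129 + 72 + 75 + 111 + ? → (4,4) = 480 − 387 = 93.
Main diagonal: 96 + 90 + 99 + 93 + ? = 480, so (5,5) = 102.
Row 5 needs 480; the known cells sum to 402, so (5,1) = 78.
The remaining cell in anti-diagonal is (1,5) = 480 − 375 = 105.
Row 1 must total 480; the given cells sum to 417, so (1,3) = 63.
Column 3 must total 480; the given cells sum to 399, so (2,3) = 81.
Column 5 needs 480; the known cells sum to 396, so (4,5) = 84.
Row 2 needs 480; the known cells sum to 366, so (2,1) = 114.
The remaining cell in row 4 is (4,1) = 480 − 420 = 60.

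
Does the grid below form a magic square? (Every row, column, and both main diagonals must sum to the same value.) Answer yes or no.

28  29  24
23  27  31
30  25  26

Row 1: 28 + 29 + 24 = 81.
Row 2: 23 + 27 + 31 = 81.
Row 3: 30 + 25 + 26 = 81.
Column 1: 28 + 23 + 30 = 81.
Column 2: 29 + 27 + 25 = 81.
Column 3: 24 + 31 + 26 = 81.
Main diagonal: 28 + 27 + 26 = 81.
Anti-diagonal: 24 + 27 + 30 = 81.
All lines sum to 81.

Yes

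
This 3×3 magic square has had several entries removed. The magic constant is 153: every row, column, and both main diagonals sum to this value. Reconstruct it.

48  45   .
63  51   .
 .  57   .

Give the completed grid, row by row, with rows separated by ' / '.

Using row 1: 48 + 45 + ? → (1,3) = 153 − 93 = 60.
Row 2: 63 + 51 + ? = 153, so (2,3) = 39.
Using column 1: 48 + 63 + ? → (3,1) = 153 − 111 = 42.
Column 3 needs 153; the known cells sum to 99, so (3,3) = 54.

48 45 60 / 63 51 39 / 42 57 54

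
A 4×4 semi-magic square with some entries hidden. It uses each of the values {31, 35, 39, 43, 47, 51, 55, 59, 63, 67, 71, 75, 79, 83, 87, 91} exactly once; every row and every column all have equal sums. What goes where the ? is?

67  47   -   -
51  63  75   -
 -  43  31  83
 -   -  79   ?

The 16 entries sum to 976, so each line sums to 976/4 = 244.
From row 2, 244 − (51 + 63 + 75) gives (2,4) = 55.
Row 3 needs 244; the known cells sum to 157, so (3,1) = 87.
Column 1: 67 + 51 + 87 + ? = 244, so (4,1) = 39.
Column 2 must total 244; the given cells sum to 153, so (4,2) = 91.
The remaining cell in column 3 is (1,3) = 244 − 185 = 59.
Row 1 must total 244; the given cells sum to 173, so (1,4) = 71.
Using row 4: 39 + 91 + 79 + ? → (4,4) = 244 − 209 = 35.

35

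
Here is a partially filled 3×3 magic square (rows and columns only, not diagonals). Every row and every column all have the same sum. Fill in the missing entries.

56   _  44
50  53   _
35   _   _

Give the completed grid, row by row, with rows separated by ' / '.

Column 1 is already complete: 56 + 50 + 35 = 141, so that is the magic constant.
Row 1: 56 + 44 + ? = 141, so (1,2) = 41.
Row 2: 50 + 53 + ? = 141, so (2,3) = 38.
The remaining cell in column 2 is (3,2) = 141 − 94 = 47.
Column 3: 44 + 38 + ? = 141, so (3,3) = 59.

56 41 44 / 50 53 38 / 35 47 59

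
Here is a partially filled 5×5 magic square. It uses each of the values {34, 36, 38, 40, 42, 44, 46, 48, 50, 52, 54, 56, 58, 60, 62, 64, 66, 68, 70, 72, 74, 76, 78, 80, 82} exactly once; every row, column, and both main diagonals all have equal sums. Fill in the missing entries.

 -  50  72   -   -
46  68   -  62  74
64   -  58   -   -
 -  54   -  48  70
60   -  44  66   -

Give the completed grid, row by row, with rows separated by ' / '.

78 50 72 34 56 / 46 68 40 62 74 / 64 36 58 80 52 / 42 54 76 48 70 / 60 82 44 66 38

The 25 entries sum to 1450, so each line sums to 1450/5 = 290.
The remaining cell in row 2 is (2,3) = 290 − 250 = 40.
Using column 3: 72 + 40 + 58 + 44 + ? → (4,3) = 290 − 214 = 76.
Using anti-diagonal: 62 + 58 + 54 + 60 + ? → (1,5) = 290 − 234 = 56.
The remaining cell in row 4 is (4,1) = 290 − 248 = 42.
Using column 1: 46 + 64 + 42 + 60 + ? → (1,1) = 290 − 212 = 78.
Main diagonal needs 290; the known cells sum to 252, so (5,5) = 38.
From row 1, 290 − (78 + 50 + 72 + 56) gives (1,4) = 34.
Using row 5: 60 + 44 + 66 + 38 + ? → (5,2) = 290 − 208 = 82.
From column 2, 290 − (50 + 68 + 54 + 82) gives (3,2) = 36.
Column 4 must total 290; the given cells sum to 210, so (3,4) = 80.
Column 5: 56 + 74 + 70 + 38 + ? = 290, so (3,5) = 52.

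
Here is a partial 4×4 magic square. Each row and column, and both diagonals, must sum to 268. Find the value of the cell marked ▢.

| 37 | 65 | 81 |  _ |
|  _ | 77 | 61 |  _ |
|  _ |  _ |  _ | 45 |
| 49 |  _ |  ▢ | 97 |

From row 1, 268 − (37 + 65 + 81) gives (1,4) = 85.
Column 4 must total 268; the given cells sum to 227, so (2,4) = 41.
Main diagonal must total 268; the given cells sum to 211, so (3,3) = 57.
Anti-diagonal needs 268; the known cells sum to 195, so (3,2) = 73.
Using row 2: 77 + 61 + 41 + ? → (2,1) = 268 − 179 = 89.
Row 3: 73 + 57 + 45 + ? = 268, so (3,1) = 93.
The remaining cell in column 2 is (4,2) = 268 − 215 = 53.
Using column 3: 81 + 61 + 57 + ? → (4,3) = 268 − 199 = 69.

69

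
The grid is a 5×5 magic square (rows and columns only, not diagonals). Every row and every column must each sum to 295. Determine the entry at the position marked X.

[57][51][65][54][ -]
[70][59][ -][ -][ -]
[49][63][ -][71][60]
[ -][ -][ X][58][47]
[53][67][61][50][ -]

69

Row 1: 57 + 51 + 65 + 54 + ? = 295, so (1,5) = 68.
Using row 3: 49 + 63 + 71 + 60 + ? → (3,3) = 295 − 243 = 52.
Row 5: 53 + 67 + 61 + 50 + ? = 295, so (5,5) = 64.
Column 1 must total 295; the given cells sum to 229, so (4,1) = 66.
From column 2, 295 − (51 + 59 + 63 + 67) gives (4,2) = 55.
Column 4 must total 295; the given cells sum to 233, so (2,4) = 62.
Column 5 must total 295; the given cells sum to 239, so (2,5) = 56.
Row 2: 70 + 59 + 62 + 56 + ? = 295, so (2,3) = 48.
Row 4 needs 295; the known cells sum to 226, so (4,3) = 69.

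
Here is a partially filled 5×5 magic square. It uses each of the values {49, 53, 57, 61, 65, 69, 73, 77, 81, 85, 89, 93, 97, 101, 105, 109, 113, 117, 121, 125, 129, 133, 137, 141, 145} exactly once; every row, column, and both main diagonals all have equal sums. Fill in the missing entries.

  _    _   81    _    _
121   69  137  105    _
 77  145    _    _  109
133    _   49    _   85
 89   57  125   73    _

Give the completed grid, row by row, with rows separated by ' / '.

The 25 entries sum to 2425, so each line sums to 2425/5 = 485.
From row 2, 485 − (121 + 69 + 137 + 105) gives (2,5) = 53.
Row 5 must total 485; the given cells sum to 344, so (5,5) = 141.
Column 1 needs 485; the known cells sum to 420, so (1,1) = 65.
Using column 3: 81 + 137 + 49 + 125 + ? → (3,3) = 485 − 392 = 93.
Column 5 needs 485; the known cells sum to 388, so (1,5) = 97.
Main diagonal must total 485; the given cells sum to 368, so (4,4) = 117.
The remaining cell in anti-diagonal is (4,2) = 485 − 384 = 101.
Row 3 must total 485; the given cells sum to 424, so (3,4) = 61.
The remaining cell in column 2 is (1,2) = 485 − 372 = 113.
Using column 4: 105 + 61 + 117 + 73 + ? → (1,4) = 485 − 356 = 129.

65 113 81 129 97 / 121 69 137 105 53 / 77 145 93 61 109 / 133 101 49 117 85 / 89 57 125 73 141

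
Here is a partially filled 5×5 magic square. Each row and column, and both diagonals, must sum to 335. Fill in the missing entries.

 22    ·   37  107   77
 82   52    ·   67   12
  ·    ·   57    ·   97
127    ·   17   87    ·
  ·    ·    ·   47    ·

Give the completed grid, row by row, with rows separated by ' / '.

From row 1, 335 − (22 + 37 + 107 + 77) gives (1,2) = 92.
Using row 2: 82 + 52 + 67 + 12 + ? → (2,3) = 335 − 213 = 122.
Column 3: 37 + 122 + 57 + 17 + ? = 335, so (5,3) = 102.
The remaining cell in column 4 is (3,4) = 335 − 308 = 27.
Main diagonal needs 335; the known cells sum to 218, so (5,5) = 117.
From column 5, 335 − (77 + 12 + 97 + 117) gives (4,5) = 32.
Using row 4: 127 + 17 + 87 + 32 + ? → (4,2) = 335 − 263 = 72.
Anti-diagonal needs 335; the known cells sum to 273, so (5,1) = 62.
Row 5: 62 + 102 + 47 + 117 + ? = 335, so (5,2) = 7.
Using column 1: 22 + 82 + 127 + 62 + ? → (3,1) = 335 − 293 = 42.
Column 2 must total 335; the given cells sum to 223, so (3,2) = 112.

22 92 37 107 77 / 82 52 122 67 12 / 42 112 57 27 97 / 127 72 17 87 32 / 62 7 102 47 117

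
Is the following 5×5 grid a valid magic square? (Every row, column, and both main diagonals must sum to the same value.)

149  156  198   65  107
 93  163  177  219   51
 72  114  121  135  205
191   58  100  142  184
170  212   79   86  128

No — row 3 sums to 647 but row 5 sums to 675.

Row 1: 149 + 156 + 198 + 65 + 107 = 675.
Row 2: 93 + 163 + 177 + 219 + 51 = 703.
Row 3: 72 + 114 + 121 + 135 + 205 = 647.
Row 4: 191 + 58 + 100 + 142 + 184 = 675.
Row 5: 170 + 212 + 79 + 86 + 128 = 675.
Column 1: 149 + 93 + 72 + 191 + 170 = 675.
Column 2: 156 + 163 + 114 + 58 + 212 = 703.
Column 3: 198 + 177 + 121 + 100 + 79 = 675.
Column 4: 65 + 219 + 135 + 142 + 86 = 647.
Column 5: 107 + 51 + 205 + 184 + 128 = 675.
Main diagonal: 149 + 163 + 121 + 142 + 128 = 703.
Anti-diagonal: 107 + 219 + 121 + 58 + 170 = 675.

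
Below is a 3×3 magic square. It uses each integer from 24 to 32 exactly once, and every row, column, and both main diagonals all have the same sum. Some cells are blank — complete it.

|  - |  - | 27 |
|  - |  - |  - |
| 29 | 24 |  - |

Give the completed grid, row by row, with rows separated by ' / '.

The entries are 24 through 32, which sum to 252, so each line sums to 252/3 = 84.
Using row 3: 29 + 24 + ? → (3,3) = 84 − 53 = 31.
Column 3 needs 84; the known cells sum to 58, so (2,3) = 26.
From anti-diagonal, 84 − (27 + 29) gives (2,2) = 28.
Row 2 needs 84; the known cells sum to 54, so (2,1) = 30.
Column 1: 30 + 29 + ? = 84, so (1,1) = 25.
From column 2, 84 − (28 + 24) gives (1,2) = 32.

25 32 27 / 30 28 26 / 29 24 31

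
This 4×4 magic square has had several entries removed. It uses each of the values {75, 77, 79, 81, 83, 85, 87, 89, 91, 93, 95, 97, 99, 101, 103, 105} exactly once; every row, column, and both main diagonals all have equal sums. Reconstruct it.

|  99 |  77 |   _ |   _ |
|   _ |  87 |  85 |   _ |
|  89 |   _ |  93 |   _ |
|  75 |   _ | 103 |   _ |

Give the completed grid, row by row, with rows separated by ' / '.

The 16 entries sum to 1440, so each line sums to 1440/4 = 360.
Column 1 needs 360; the known cells sum to 263, so (2,1) = 97.
Column 3: 85 + 93 + 103 + ? = 360, so (1,3) = 79.
From main diagonal, 360 − (99 + 87 + 93) gives (4,4) = 81.
From row 1, 360 − (99 + 77 + 79) gives (1,4) = 105.
Row 2 must total 360; the given cells sum to 269, so (2,4) = 91.
From row 4, 360 − (75 + 103 + 81) gives (4,2) = 101.
Using column 2: 77 + 87 + 101 + ? → (3,2) = 360 − 265 = 95.
Using column 4: 105 + 91 + 81 + ? → (3,4) = 360 − 277 = 83.

99 77 79 105 / 97 87 85 91 / 89 95 93 83 / 75 101 103 81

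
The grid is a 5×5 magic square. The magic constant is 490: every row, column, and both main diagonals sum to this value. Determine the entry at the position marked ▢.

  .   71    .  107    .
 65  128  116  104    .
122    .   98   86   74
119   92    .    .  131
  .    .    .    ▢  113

Using row 2: 65 + 128 + 116 + 104 + ? → (2,5) = 490 − 413 = 77.
From row 3, 490 − (122 + 98 + 86 + 74) gives (3,2) = 110.
Column 2 must total 490; the given cells sum to 401, so (5,2) = 89.
The remaining cell in column 5 is (1,5) = 490 − 395 = 95.
Anti-diagonal must total 490; the given cells sum to 389, so (5,1) = 101.
From column 1, 490 − (65 + 122 + 119 + 101) gives (1,1) = 83.
Main diagonal needs 490; the known cells sum to 422, so (4,4) = 68.
Row 1 needs 490; the known cells sum to 356, so (1,3) = 134.
Using row 4: 119 + 92 + 68 + 131 + ? → (4,3) = 490 − 410 = 80.
Column 3 needs 490; the known cells sum to 428, so (5,3) = 62.
Column 4: 107 + 104 + 86 + 68 + ? = 490, so (5,4) = 125.

125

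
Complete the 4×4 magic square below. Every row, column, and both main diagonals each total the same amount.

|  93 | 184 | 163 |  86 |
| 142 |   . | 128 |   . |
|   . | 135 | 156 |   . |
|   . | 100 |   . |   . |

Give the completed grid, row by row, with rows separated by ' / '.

Row 1 is already complete: 93 + 184 + 163 + 86 = 526, so that is the magic constant.
The remaining cell in column 2 is (2,2) = 526 − 419 = 107.
The remaining cell in column 3 is (4,3) = 526 − 447 = 79.
Using main diagonal: 93 + 107 + 156 + ? → (4,4) = 526 − 356 = 170.
Anti-diagonal: 86 + 128 + 135 + ? = 526, so (4,1) = 177.
Row 2 needs 526; the known cells sum to 377, so (2,4) = 149.
Using column 1: 93 + 142 + 177 + ? → (3,1) = 526 − 412 = 114.
Column 4 must total 526; the given cells sum to 405, so (3,4) = 121.

93 184 163 86 / 142 107 128 149 / 114 135 156 121 / 177 100 79 170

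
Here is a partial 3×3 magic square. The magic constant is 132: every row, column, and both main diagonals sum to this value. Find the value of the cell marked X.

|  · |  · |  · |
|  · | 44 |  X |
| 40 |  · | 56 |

Using row 3: 40 + 56 + ? → (3,2) = 132 − 96 = 36.
Using column 2: 44 + 36 + ? → (1,2) = 132 − 80 = 52.
Main diagonal needs 132; the known cells sum to 100, so (1,1) = 32.
Anti-diagonal: 44 + 40 + ? = 132, so (1,3) = 48.
From column 1, 132 − (32 + 40) gives (2,1) = 60.
Using column 3: 48 + 56 + ? → (2,3) = 132 − 104 = 28.

28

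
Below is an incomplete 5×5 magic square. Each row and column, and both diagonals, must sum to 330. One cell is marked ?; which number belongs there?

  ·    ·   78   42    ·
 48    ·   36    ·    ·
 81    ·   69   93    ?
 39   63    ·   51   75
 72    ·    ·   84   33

57

From row 4, 330 − (39 + 63 + 51 + 75) gives (4,3) = 102.
The remaining cell in column 1 is (1,1) = 330 − 240 = 90.
Using column 3: 78 + 36 + 69 + 102 + ? → (5,3) = 330 − 285 = 45.
The remaining cell in column 4 is (2,4) = 330 − 270 = 60.
Main diagonal must total 330; the given cells sum to 243, so (2,2) = 87.
Anti-diagonal must total 330; the given cells sum to 264, so (1,5) = 66.
Row 1: 90 + 78 + 42 + 66 + ? = 330, so (1,2) = 54.
Using row 2: 48 + 87 + 36 + 60 + ? → (2,5) = 330 − 231 = 99.
Row 5 must total 330; the given cells sum to 234, so (5,2) = 96.
Column 2: 54 + 87 + 63 + 96 + ? = 330, so (3,2) = 30.
Column 5 needs 330; the known cells sum to 273, so (3,5) = 57.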